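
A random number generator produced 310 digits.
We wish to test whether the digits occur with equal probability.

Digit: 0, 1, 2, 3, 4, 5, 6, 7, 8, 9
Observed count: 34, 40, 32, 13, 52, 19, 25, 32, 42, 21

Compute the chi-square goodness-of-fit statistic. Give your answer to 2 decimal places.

Under H₀ each category has probability 1/10, so each expected count is 310/10 = 31.
cat         O        E   (O−E)²/E
0          34       31      0.290
1          40       31      2.613
2          32       31      0.032
3          13       31     10.452
4          52       31     14.226
5          19       31      4.645
6          25       31      1.161
7          32       31      0.032
8          42       31      3.903
9          21       31      3.226
Sum = 40.58

40.58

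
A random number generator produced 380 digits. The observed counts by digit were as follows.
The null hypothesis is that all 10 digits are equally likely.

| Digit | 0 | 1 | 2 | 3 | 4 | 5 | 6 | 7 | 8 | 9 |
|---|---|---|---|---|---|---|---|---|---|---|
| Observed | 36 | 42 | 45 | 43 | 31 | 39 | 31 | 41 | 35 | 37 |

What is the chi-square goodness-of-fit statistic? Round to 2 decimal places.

5.58

Under H₀ each category has probability 1/10, so each expected count is 380/10 = 38.
cat         O        E   (O−E)²/E
0          36       38      0.105
1          42       38      0.421
2          45       38      1.289
3          43       38      0.658
4          31       38      1.289
5          39       38      0.026
6          31       38      1.289
7          41       38      0.237
8          35       38      0.237
9          37       38      0.026
Sum = 5.58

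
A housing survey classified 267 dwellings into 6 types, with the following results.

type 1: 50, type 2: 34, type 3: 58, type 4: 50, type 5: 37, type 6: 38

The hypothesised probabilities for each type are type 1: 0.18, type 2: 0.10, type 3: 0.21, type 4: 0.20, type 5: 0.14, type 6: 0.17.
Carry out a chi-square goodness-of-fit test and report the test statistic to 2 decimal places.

Expected counts E_i = n·p_i: 267×0.18 = 48.06, 267×0.10 = 26.7, 267×0.21 = 56.07, 267×0.20 = 53.4, 267×0.14 = 37.38, 267×0.17 = 45.39.
χ² = (50−48.06)²/48.06 + (34−26.7)²/26.7 + (58−56.07)²/56.07 + (50−53.4)²/53.4 + (37−37.38)²/37.38 + (38−45.39)²/45.39
   = 0.078 + 1.996 + 0.066 + 0.216 + 0.004 + 1.203
Sum = 3.56

3.56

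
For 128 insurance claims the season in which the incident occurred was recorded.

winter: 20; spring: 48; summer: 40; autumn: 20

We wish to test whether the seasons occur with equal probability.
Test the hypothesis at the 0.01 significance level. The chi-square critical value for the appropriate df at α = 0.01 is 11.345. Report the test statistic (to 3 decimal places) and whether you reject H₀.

Under H₀ each category has probability 1/4, so each expected count is 128/4 = 32.
winter: (20 − 32)²/32 = 144/32 = 4.5000
spring: (48 − 32)²/32 = 256/32 = 8.0000
summer: (40 − 32)²/32 = 64/32 = 2.0000
autumn: (20 − 32)²/32 = 144/32 = 4.5000
Sum = 19.000
df = 3. Since 19.000 > 11.345, we reject H₀.

19.000; reject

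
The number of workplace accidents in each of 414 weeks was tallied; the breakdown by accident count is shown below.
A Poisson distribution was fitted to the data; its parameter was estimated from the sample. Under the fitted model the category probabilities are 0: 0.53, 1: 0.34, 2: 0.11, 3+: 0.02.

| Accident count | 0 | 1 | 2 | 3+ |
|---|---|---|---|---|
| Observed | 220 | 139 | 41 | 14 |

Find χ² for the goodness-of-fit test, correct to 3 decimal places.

Expected counts E_i = n·p_i: 414×0.53 = 219.42, 414×0.34 = 140.76, 414×0.11 = 45.54, 414×0.02 = 8.28.
cat         O        E   (O−E)²/E
0         220   219.42     0.0015
1         139   140.76     0.0220
2          41    45.54     0.4526
3+         14     8.28     3.9515
Sum = 4.428

4.428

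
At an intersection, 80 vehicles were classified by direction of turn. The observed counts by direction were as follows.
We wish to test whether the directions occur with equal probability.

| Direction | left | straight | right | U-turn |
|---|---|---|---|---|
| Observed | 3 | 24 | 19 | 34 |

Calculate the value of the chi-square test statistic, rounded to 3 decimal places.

Expected count for each of the 4 categories: 80/4 = 20.
left: (3 − 20)²/20 = 289/20 = 14.4500
straight: (24 − 20)²/20 = 16/20 = 0.8000
right: (19 − 20)²/20 = 1/20 = 0.0500
U-turn: (34 − 20)²/20 = 196/20 = 9.8000
Sum = 25.100

25.100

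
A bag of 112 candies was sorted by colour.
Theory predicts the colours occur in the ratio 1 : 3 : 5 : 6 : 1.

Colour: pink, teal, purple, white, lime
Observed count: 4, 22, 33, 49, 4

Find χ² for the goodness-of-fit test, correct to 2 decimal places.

3.90

Ratio total = 16. Expected counts: 112×1/16 = 7, 112×3/16 = 21, 112×5/16 = 35, 112×6/16 = 42, 112×1/16 = 7.
cat         O        E   (O−E)²/E
pink        4        7      1.286
teal       22       21      0.048
purple     33       35      0.114
white      49       42      1.167
lime        4        7      1.286
Sum = 3.90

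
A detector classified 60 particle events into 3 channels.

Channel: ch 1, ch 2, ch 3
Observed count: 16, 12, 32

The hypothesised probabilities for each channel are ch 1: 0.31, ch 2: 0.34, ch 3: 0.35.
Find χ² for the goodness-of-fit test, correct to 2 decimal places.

Expected counts E_i = n·p_i: 60×0.31 = 18.6, 60×0.34 = 20.4, 60×0.35 = 21.
χ² = (16−18.6)²/18.6 + (12−20.4)²/20.4 + (32−21)²/21
   = 0.363 + 3.459 + 5.762
Sum = 9.58

9.58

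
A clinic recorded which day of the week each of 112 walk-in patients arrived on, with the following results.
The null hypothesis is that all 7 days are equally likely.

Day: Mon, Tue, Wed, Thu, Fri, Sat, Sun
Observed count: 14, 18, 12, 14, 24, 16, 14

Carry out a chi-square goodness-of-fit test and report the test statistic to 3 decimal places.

6.000

Under H₀ each category has probability 1/7, so each expected count is 112/7 = 16.
cat         O        E   (O−E)²/E
Mon        14       16     0.2500
Tue        18       16     0.2500
Wed        12       16     1.0000
Thu        14       16     0.2500
Fri        24       16     4.0000
Sat        16       16     0.0000
Sun        14       16     0.2500
Sum = 6.000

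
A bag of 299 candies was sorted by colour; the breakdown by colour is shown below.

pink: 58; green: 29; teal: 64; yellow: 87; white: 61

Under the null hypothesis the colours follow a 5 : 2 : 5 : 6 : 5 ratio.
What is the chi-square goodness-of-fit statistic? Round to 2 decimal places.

2.40

Ratio total = 23. Expected counts: 299×5/23 = 65, 299×2/23 = 26, 299×5/23 = 65, 299×6/23 = 78, 299×5/23 = 65.
cat         O        E   (O−E)²/E
pink       58       65      0.754
green      29       26      0.346
teal       64       65      0.015
yellow     87       78      1.038
white      61       65      0.246
Sum = 2.40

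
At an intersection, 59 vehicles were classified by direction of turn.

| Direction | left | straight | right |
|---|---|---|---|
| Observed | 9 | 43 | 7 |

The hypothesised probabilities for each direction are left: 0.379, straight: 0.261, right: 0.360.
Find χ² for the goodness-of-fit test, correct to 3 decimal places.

67.002

Expected counts E_i = n·p_i: 59×0.379 = 22.361, 59×0.261 = 15.399, 59×0.360 = 21.24.
cat           O        E   (O−E)²/E
left          9   22.361     7.9834
straight     43   15.399    49.4717
right         7    21.24     9.5470
Sum = 67.002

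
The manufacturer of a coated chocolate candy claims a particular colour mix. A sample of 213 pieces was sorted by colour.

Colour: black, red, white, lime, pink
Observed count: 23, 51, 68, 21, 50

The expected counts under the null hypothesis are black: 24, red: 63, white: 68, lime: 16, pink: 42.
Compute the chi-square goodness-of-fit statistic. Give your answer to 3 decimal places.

cat         O        E   (O−E)²/E
black      23       24     0.0417
red        51       63     2.2857
white      68       68     0.0000
lime       21       16     1.5625
pink       50       42     1.5238
Sum = 5.414

5.414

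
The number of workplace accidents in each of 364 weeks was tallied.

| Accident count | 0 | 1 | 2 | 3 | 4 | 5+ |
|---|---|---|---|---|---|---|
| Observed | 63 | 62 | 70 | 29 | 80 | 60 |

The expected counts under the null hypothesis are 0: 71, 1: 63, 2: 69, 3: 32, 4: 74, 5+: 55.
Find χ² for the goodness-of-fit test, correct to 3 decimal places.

χ² = (63−71)²/71 + (62−63)²/63 + (70−69)²/69 + (29−32)²/32 + (80−74)²/74 + (60−55)²/55
   = 0.9014 + 0.0159 + 0.0145 + 0.2813 + 0.4865 + 0.4545
Sum = 2.154

2.154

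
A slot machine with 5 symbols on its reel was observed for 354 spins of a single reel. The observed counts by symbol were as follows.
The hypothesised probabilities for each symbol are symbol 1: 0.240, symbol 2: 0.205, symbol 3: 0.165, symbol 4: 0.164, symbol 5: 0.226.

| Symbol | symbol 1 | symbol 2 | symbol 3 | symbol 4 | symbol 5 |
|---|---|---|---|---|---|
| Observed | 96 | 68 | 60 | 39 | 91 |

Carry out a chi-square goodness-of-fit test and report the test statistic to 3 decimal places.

Expected counts E_i = n·p_i: 354×0.240 = 84.96, 354×0.205 = 72.57, 354×0.165 = 58.41, 354×0.164 = 58.056, 354×0.226 = 80.004.
χ² = (96−84.96)²/84.96 + (68−72.57)²/72.57 + (60−58.41)²/58.41 + (39−58.056)²/58.056 + (91−80.004)²/80.004
   = 1.4346 + 0.2878 + 0.0433 + 6.2548 + 1.5113
Sum = 9.532

9.532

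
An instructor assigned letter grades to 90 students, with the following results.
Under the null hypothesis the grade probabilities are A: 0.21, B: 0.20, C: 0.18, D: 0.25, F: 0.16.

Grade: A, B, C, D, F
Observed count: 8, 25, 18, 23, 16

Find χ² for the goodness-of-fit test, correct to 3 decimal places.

9.397

Expected counts E_i = n·p_i: 90×0.21 = 18.9, 90×0.20 = 18, 90×0.18 = 16.2, 90×0.25 = 22.5, 90×0.16 = 14.4.
cat         O        E   (O−E)²/E
A           8     18.9     6.2862
B          25       18     2.7222
C          18     16.2     0.2000
D          23     22.5     0.0111
F          16     14.4     0.1778
Sum = 9.397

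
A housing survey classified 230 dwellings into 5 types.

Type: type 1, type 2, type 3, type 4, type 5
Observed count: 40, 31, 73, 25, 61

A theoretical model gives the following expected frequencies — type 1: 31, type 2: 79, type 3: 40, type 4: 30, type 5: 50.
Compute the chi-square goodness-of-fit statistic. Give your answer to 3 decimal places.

62.256

χ² = (40−31)²/31 + (31−79)²/79 + (73−40)²/40 + (25−30)²/30 + (61−50)²/50
   = 2.6129 + 29.1646 + 27.2250 + 0.8333 + 2.4200
Sum = 62.256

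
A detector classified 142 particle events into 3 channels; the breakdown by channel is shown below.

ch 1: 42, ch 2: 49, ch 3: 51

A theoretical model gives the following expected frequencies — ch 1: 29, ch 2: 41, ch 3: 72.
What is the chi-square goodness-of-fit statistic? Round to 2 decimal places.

cat         O        E   (O−E)²/E
ch 1       42       29      5.828
ch 2       49       41      1.561
ch 3       51       72      6.125
Sum = 13.51

13.51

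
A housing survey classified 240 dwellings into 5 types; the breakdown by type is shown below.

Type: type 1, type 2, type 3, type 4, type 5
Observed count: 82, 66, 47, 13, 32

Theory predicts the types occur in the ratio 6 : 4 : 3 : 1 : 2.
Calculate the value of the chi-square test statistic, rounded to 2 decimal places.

1.80

Ratio total = 16. Expected counts: 240×6/16 = 90, 240×4/16 = 60, 240×3/16 = 45, 240×1/16 = 15, 240×2/16 = 30.
type 1: (82 − 90)²/90 = 64/90 = 0.711
type 2: (66 − 60)²/60 = 36/60 = 0.600
type 3: (47 − 45)²/45 = 4/45 = 0.089
type 4: (13 − 15)²/15 = 4/15 = 0.267
type 5: (32 − 30)²/30 = 4/30 = 0.133
Sum = 1.80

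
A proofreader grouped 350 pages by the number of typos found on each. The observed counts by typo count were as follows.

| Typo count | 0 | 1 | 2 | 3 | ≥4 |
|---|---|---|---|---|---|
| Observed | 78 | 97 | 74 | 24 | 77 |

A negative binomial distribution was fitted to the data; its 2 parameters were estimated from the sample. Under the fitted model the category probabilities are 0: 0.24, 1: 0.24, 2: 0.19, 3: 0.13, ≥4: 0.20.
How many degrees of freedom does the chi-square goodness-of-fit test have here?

There are k = 5 categories and 2 parameters estimated from the data, so df = 5 − 1 − 2 = 2.

2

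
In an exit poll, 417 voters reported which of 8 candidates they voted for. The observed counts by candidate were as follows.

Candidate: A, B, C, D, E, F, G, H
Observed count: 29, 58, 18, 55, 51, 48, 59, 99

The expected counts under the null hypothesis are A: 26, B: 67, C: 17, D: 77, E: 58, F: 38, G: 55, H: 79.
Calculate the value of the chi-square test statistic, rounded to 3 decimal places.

χ² = (29−26)²/26 + (58−67)²/67 + (18−17)²/17 + (55−77)²/77 + (51−58)²/58 + (48−38)²/38 + (59−55)²/55 + (99−79)²/79
   = 0.3462 + 1.2090 + 0.0588 + 6.2857 + 0.8448 + 2.6316 + 0.2909 + 5.0633
Sum = 16.730

16.730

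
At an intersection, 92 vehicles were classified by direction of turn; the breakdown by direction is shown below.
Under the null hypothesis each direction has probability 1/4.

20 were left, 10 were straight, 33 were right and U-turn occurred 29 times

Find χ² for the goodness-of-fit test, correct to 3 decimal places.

Under H₀ each category has probability 1/4, so each expected count is 92/4 = 23.
left: (20 − 23)²/23 = 9/23 = 0.3913
straight: (10 − 23)²/23 = 169/23 = 7.3478
right: (33 − 23)²/23 = 100/23 = 4.3478
U-turn: (29 − 23)²/23 = 36/23 = 1.5652
Sum = 13.652

13.652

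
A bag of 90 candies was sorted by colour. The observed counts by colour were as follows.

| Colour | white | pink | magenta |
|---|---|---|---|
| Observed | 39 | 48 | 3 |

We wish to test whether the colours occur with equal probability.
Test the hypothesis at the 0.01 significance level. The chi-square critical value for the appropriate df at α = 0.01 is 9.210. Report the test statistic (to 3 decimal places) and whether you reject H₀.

Expected count for each of the 3 categories: 90/3 = 30.
white: (39 − 30)²/30 = 81/30 = 2.7000
pink: (48 − 30)²/30 = 324/30 = 10.8000
magenta: (3 − 30)²/30 = 729/30 = 24.3000
Sum = 37.800
df = 2. Since 37.800 > 9.210, we reject H₀.

37.800; reject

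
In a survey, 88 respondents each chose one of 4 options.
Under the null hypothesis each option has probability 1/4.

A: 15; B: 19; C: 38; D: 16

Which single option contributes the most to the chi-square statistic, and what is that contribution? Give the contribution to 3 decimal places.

Under H₀ each category has probability 1/4, so each expected count is 88/4 = 22.
A: (15 − 22)²/22 = 49/22 = 2.2273
B: (19 − 22)²/22 = 9/22 = 0.4091
C: (38 − 22)²/22 = 256/22 = 11.6364
D: (16 − 22)²/22 = 36/22 = 1.6364
The largest term is for C: 11.636.

C, 11.636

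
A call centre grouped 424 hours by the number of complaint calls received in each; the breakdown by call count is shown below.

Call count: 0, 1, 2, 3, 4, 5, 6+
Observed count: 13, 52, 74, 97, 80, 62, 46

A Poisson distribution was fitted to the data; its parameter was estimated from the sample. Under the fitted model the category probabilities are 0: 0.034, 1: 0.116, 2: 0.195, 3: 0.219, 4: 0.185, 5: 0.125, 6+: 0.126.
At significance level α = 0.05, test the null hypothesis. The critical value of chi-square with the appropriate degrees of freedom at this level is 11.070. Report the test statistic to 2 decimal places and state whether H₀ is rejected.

3.99; do not reject

Expected counts E_i = n·p_i: 424×0.034 = 14.416, 424×0.116 = 49.184, 424×0.195 = 82.68, 424×0.219 = 92.856, 424×0.185 = 78.44, 424×0.125 = 53, 424×0.126 = 53.424.
0: (13 − 14.416)²/14.416 = 2.005056/14.416 = 0.139
1: (52 − 49.184)²/49.184 = 7.929856/49.184 = 0.161
2: (74 − 82.68)²/82.68 = 75.3424/82.68 = 0.911
3: (97 − 92.856)²/92.856 = 17.172736/92.856 = 0.185
4: (80 − 78.44)²/78.44 = 2.4336/78.44 = 0.031
5: (62 − 53)²/53 = 81/53 = 1.528
6+: (46 − 53.424)²/53.424 = 55.115776/53.424 = 1.032
Sum = 3.99
df = 5. Since 3.99 < 11.070, we do not reject H₀.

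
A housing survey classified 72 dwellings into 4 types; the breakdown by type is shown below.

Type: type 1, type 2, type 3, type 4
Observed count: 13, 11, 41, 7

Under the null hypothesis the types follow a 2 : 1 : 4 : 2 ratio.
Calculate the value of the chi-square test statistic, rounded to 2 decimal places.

Ratio total = 9. Expected counts: 72×2/9 = 16, 72×1/9 = 8, 72×4/9 = 32, 72×2/9 = 16.
cat         O        E   (O−E)²/E
type 1     13       16      0.563
type 2     11        8      1.125
type 3     41       32      2.531
type 4      7       16      5.063
Sum = 9.28

9.28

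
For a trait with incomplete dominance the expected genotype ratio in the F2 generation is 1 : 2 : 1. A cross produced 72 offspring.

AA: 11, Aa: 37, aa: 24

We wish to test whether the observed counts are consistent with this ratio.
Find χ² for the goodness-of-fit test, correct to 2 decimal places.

4.75

Ratio total = 4. Expected counts: 72×1/4 = 18, 72×2/4 = 36, 72×1/4 = 18.
χ² = (11−18)²/18 + (37−36)²/36 + (24−18)²/18
   = 2.722 + 0.028 + 2.000
Sum = 4.75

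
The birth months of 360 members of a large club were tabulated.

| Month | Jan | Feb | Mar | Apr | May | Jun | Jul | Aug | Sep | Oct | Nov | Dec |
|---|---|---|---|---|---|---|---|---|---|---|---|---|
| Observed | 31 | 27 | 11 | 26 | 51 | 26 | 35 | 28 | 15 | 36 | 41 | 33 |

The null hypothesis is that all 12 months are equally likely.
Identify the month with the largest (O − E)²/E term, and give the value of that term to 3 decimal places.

Expected count for each of the 12 categories: 360/12 = 30.
χ² = (31−30)²/30 + (27−30)²/30 + (11−30)²/30 + (26−30)²/30 + (51−30)²/30 + (26−30)²/30 + (35−30)²/30 + (28−30)²/30 + (15−30)²/30 + (36−30)²/30 + (41−30)²/30 + (33−30)²/30
   = 0.0333 + 0.3000 + 12.0333 + 0.5333 + 14.7000 + 0.5333 + 0.8333 + 0.1333 + 7.5000 + 1.2000 + 4.0333 + 0.3000
The largest term is for May: 14.700.

May, 14.700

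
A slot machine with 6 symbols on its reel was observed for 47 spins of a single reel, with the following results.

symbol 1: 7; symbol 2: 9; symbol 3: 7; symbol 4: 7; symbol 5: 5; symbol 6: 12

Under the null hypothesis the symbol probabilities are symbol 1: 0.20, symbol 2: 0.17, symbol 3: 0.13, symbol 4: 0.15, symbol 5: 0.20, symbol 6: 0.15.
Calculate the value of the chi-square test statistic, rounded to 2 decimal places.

Expected counts E_i = n·p_i: 47×0.20 = 9.4, 47×0.17 = 7.99, 47×0.13 = 6.11, 47×0.15 = 7.05, 47×0.20 = 9.4, 47×0.15 = 7.05.
symbol 1: (7 − 9.4)²/9.4 = 5.76/9.4 = 0.613
symbol 2: (9 − 7.99)²/7.99 = 1.0201/7.99 = 0.128
symbol 3: (7 − 6.11)²/6.11 = 0.7921/6.11 = 0.130
symbol 4: (7 − 7.05)²/7.05 = 0.0025/7.05 = 0.000
symbol 5: (5 − 9.4)²/9.4 = 19.36/9.4 = 2.060
symbol 6: (12 − 7.05)²/7.05 = 24.5025/7.05 = 3.476
Sum = 6.41

6.41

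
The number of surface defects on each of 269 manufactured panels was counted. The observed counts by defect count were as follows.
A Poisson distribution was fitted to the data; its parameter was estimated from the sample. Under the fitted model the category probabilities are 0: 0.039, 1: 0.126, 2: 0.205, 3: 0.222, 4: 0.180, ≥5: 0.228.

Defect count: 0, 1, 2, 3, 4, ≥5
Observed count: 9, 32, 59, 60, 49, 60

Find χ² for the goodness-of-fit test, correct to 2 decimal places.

0.62

Expected counts E_i = n·p_i: 269×0.039 = 10.491, 269×0.126 = 33.894, 269×0.205 = 55.145, 269×0.222 = 59.718, 269×0.180 = 48.42, 269×0.228 = 61.332.
χ² = (9−10.491)²/10.491 + (32−33.894)²/33.894 + (59−55.145)²/55.145 + (60−59.718)²/59.718 + (49−48.42)²/48.42 + (60−61.332)²/61.332
   = 0.212 + 0.106 + 0.269 + 0.001 + 0.007 + 0.029
Sum = 0.62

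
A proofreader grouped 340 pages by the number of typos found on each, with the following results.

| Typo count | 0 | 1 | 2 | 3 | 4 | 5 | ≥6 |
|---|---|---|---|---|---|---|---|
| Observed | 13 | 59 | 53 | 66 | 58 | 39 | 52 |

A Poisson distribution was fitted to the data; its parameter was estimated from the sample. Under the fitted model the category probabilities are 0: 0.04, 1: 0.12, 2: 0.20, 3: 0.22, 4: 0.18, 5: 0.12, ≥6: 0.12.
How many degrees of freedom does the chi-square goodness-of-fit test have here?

There are k = 7 categories and 1 parameter estimated from the data, so df = 7 − 1 − 1 = 5.

5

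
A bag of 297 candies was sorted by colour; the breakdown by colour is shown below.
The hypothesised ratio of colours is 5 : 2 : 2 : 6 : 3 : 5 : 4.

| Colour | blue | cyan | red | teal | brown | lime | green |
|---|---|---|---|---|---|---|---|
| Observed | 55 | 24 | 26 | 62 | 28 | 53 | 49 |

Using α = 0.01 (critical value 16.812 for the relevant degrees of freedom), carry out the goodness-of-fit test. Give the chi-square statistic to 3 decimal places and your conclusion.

Ratio total = 27. Expected counts: 297×5/27 = 55, 297×2/27 = 22, 297×2/27 = 22, 297×6/27 = 66, 297×3/27 = 33, 297×5/27 = 55, 297×4/27 = 44.
χ² = (55−55)²/55 + (24−22)²/22 + (26−22)²/22 + (62−66)²/66 + (28−33)²/33 + (53−55)²/55 + (49−44)²/44
   = 0.0000 + 0.1818 + 0.7273 + 0.2424 + 0.7576 + 0.0727 + 0.5682
Sum = 2.550
df = 6. Since 2.550 < 16.812, we do not reject H₀.

2.550; do not reject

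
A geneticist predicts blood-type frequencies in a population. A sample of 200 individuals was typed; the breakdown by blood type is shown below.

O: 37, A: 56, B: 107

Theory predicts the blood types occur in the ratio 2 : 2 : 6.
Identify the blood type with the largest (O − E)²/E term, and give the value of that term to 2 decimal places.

Ratio total = 10. Expected counts: 200×2/10 = 40, 200×2/10 = 40, 200×6/10 = 120.
cat         O        E   (O−E)²/E
O          37       40      0.225
A          56       40      6.400
B         107      120      1.408
The largest term is for A: 6.40.

A, 6.40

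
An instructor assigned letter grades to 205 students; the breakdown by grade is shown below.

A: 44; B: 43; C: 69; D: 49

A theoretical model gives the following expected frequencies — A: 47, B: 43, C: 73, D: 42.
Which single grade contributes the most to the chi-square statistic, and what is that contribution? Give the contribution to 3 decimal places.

A: (44 − 47)²/47 = 9/47 = 0.1915
B: (43 − 43)²/43 = 0/43 = 0.0000
C: (69 − 73)²/73 = 16/73 = 0.2192
D: (49 − 42)²/42 = 49/42 = 1.1667
The largest term is for D: 1.167.

D, 1.167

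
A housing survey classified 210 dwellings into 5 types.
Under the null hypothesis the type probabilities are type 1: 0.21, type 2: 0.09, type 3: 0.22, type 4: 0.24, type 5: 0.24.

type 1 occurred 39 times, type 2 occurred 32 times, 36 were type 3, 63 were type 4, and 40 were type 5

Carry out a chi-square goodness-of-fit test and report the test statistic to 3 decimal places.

Expected counts E_i = n·p_i: 210×0.21 = 44.1, 210×0.09 = 18.9, 210×0.22 = 46.2, 210×0.24 = 50.4, 210×0.24 = 50.4.
χ² = (39−44.1)²/44.1 + (32−18.9)²/18.9 + (36−46.2)²/46.2 + (63−50.4)²/50.4 + (40−50.4)²/50.4
   = 0.5898 + 9.0799 + 2.2519 + 3.1500 + 2.1460
Sum = 17.218

17.218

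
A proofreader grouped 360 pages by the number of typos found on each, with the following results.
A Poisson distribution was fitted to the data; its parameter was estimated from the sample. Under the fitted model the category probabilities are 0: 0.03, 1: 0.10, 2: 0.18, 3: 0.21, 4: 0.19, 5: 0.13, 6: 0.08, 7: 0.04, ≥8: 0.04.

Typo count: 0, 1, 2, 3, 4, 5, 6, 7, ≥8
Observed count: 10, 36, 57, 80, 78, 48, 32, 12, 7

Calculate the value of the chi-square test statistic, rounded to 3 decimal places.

7.191

Expected counts E_i = n·p_i: 360×0.03 = 10.8, 360×0.10 = 36, 360×0.18 = 64.8, 360×0.21 = 75.6, 360×0.19 = 68.4, 360×0.13 = 46.8, 360×0.08 = 28.8, 360×0.04 = 14.4, 360×0.04 = 14.4.
χ² = (10−10.8)²/10.8 + (36−36)²/36 + (57−64.8)²/64.8 + (80−75.6)²/75.6 + (78−68.4)²/68.4 + (48−46.8)²/46.8 + (32−28.8)²/28.8 + (12−14.4)²/14.4 + (7−14.4)²/14.4
   = 0.0593 + 0.0000 + 0.9389 + 0.2561 + 1.3474 + 0.0308 + 0.3556 + 0.4000 + 3.8028
Sum = 7.191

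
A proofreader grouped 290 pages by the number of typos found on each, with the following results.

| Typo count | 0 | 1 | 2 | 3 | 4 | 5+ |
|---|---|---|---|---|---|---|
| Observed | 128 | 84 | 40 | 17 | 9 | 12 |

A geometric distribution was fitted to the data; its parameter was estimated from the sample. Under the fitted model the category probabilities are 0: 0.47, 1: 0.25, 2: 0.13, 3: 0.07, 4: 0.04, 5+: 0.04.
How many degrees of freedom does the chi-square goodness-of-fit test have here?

4

There are k = 6 categories and 1 parameter estimated from the data, so df = 6 − 1 − 1 = 4.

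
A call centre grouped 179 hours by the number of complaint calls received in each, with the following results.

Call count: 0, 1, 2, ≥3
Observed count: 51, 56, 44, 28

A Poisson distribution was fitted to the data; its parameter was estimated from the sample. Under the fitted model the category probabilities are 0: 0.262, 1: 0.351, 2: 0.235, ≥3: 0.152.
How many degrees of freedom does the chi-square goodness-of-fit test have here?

There are k = 4 categories and 1 parameter estimated from the data, so df = 4 − 1 − 1 = 2.

2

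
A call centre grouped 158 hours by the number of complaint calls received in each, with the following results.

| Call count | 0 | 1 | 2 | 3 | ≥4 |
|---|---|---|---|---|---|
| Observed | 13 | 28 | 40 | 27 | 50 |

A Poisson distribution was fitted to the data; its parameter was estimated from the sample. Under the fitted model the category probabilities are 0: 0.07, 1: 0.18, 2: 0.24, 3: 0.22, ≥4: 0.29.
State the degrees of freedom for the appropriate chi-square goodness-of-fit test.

There are k = 5 categories and 1 parameter estimated from the data, so df = 5 − 1 − 1 = 3.

3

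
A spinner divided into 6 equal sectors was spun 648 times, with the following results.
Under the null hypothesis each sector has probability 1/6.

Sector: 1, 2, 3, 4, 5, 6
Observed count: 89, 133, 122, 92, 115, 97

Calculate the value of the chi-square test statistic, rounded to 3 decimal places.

14.889

Expected count for each of the 6 categories: 648/6 = 108.
cat         O        E   (O−E)²/E
1          89      108     3.3426
2         133      108     5.7870
3         122      108     1.8148
4          92      108     2.3704
5         115      108     0.4537
6          97      108     1.1204
Sum = 14.889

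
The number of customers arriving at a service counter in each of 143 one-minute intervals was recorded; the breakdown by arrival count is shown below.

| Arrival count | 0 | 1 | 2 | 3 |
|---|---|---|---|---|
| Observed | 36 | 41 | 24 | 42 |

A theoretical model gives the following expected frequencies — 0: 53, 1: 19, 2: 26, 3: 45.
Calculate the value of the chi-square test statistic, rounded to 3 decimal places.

χ² = (36−53)²/53 + (41−19)²/19 + (24−26)²/26 + (42−45)²/45
   = 5.4528 + 25.4737 + 0.1538 + 0.2000
Sum = 31.280

31.280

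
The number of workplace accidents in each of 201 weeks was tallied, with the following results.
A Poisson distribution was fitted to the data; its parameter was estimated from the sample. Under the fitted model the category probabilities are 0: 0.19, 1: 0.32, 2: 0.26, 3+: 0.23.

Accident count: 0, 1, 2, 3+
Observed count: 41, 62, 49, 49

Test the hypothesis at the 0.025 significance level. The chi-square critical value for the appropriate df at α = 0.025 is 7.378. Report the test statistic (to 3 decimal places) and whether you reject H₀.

0.660; do not reject

Expected counts E_i = n·p_i: 201×0.19 = 38.19, 201×0.32 = 64.32, 201×0.26 = 52.26, 201×0.23 = 46.23.
cat         O        E   (O−E)²/E
0          41    38.19     0.2068
1          62    64.32     0.0837
2          49    52.26     0.2034
3+         49    46.23     0.1660
Sum = 0.660
df = 2. Since 0.660 < 7.378, we do not reject H₀.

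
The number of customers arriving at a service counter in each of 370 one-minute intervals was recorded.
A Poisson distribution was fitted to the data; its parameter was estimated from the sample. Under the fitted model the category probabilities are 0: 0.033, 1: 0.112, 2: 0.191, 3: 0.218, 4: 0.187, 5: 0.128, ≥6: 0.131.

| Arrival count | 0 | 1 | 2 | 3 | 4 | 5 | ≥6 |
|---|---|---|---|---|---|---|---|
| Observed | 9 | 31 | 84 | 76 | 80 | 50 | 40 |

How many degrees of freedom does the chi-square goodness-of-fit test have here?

5

There are k = 7 categories and 1 parameter estimated from the data, so df = 7 − 1 − 1 = 5.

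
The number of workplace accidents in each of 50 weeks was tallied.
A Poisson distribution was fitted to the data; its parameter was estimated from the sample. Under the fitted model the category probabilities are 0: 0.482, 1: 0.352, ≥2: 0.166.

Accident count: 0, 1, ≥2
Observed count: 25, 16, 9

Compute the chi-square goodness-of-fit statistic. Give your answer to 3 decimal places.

Expected counts E_i = n·p_i: 50×0.482 = 24.1, 50×0.352 = 17.6, 50×0.166 = 8.3.
cat         O        E   (O−E)²/E
0          25     24.1     0.0336
1          16     17.6     0.1455
≥2          9      8.3     0.0590
Sum = 0.238

0.238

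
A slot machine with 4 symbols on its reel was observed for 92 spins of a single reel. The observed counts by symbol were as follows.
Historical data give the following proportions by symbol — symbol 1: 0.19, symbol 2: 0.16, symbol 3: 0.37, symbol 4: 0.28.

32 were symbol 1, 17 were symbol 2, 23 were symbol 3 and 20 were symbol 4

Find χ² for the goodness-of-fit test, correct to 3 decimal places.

17.283

Expected counts E_i = n·p_i: 92×0.19 = 17.48, 92×0.16 = 14.72, 92×0.37 = 34.04, 92×0.28 = 25.76.
χ² = (32−17.48)²/17.48 + (17−14.72)²/14.72 + (23−34.04)²/34.04 + (20−25.76)²/25.76
   = 12.0612 + 0.3532 + 3.5805 + 1.2880
Sum = 17.283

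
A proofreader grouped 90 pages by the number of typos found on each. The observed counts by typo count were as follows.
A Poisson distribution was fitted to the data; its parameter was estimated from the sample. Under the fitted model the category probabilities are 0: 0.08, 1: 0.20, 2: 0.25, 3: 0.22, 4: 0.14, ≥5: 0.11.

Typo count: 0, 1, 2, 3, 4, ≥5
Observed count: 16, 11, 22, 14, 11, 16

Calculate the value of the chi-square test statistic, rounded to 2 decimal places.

19.15

Expected counts E_i = n·p_i: 90×0.08 = 7.2, 90×0.20 = 18, 90×0.25 = 22.5, 90×0.22 = 19.8, 90×0.14 = 12.6, 90×0.11 = 9.9.
χ² = (16−7.2)²/7.2 + (11−18)²/18 + (22−22.5)²/22.5 + (14−19.8)²/19.8 + (11−12.6)²/12.6 + (16−9.9)²/9.9
   = 10.756 + 2.722 + 0.011 + 1.699 + 0.203 + 3.759
Sum = 19.15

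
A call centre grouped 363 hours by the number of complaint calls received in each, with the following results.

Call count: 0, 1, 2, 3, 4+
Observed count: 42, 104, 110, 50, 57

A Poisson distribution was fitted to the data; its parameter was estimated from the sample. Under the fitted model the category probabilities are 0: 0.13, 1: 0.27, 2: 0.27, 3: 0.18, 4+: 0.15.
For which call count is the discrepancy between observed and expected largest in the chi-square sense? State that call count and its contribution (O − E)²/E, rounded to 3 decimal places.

3, 3.601

Expected counts E_i = n·p_i: 363×0.13 = 47.19, 363×0.27 = 98.01, 363×0.27 = 98.01, 363×0.18 = 65.34, 363×0.15 = 54.45.
χ² = (42−47.19)²/47.19 + (104−98.01)²/98.01 + (110−98.01)²/98.01 + (50−65.34)²/65.34 + (57−54.45)²/54.45
   = 0.5708 + 0.3661 + 1.4668 + 3.6014 + 0.1194
The largest term is for 3: 3.601.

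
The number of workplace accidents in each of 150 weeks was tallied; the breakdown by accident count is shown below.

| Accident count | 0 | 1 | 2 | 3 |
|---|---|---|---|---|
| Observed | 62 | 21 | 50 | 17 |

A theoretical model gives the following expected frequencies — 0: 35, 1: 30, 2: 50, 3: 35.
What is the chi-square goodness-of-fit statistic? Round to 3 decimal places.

32.786

cat         O        E   (O−E)²/E
0          62       35    20.8286
1          21       30     2.7000
2          50       50     0.0000
3          17       35     9.2571
Sum = 32.786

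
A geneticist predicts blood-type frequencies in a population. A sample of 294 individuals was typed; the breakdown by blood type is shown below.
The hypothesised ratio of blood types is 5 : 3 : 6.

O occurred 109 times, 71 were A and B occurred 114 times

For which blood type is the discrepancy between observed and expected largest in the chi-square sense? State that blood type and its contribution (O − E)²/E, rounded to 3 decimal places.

Ratio total = 14. Expected counts: 294×5/14 = 105, 294×3/14 = 63, 294×6/14 = 126.
cat         O        E   (O−E)²/E
O         109      105     0.1524
A          71       63     1.0159
B         114      126     1.1429
The largest term is for B: 1.143.

B, 1.143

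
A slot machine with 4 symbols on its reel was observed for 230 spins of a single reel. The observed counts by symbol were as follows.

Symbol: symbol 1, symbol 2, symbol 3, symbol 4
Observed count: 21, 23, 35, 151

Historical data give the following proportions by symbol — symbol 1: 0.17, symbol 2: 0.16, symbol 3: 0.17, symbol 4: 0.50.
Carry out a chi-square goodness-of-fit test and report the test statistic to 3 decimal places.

25.253

Expected counts E_i = n·p_i: 230×0.17 = 39.1, 230×0.16 = 36.8, 230×0.17 = 39.1, 230×0.50 = 115.
χ² = (21−39.1)²/39.1 + (23−36.8)²/36.8 + (35−39.1)²/39.1 + (151−115)²/115
   = 8.3788 + 5.1750 + 0.4299 + 11.2696
Sum = 25.253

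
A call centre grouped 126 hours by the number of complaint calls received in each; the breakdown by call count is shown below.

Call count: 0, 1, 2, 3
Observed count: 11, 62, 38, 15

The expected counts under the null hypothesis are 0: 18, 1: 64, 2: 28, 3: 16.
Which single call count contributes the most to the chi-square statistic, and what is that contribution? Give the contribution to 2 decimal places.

cat         O        E   (O−E)²/E
0          11       18      2.722
1          62       64      0.063
2          38       28      3.571
3          15       16      0.063
The largest term is for 2: 3.57.

2, 3.57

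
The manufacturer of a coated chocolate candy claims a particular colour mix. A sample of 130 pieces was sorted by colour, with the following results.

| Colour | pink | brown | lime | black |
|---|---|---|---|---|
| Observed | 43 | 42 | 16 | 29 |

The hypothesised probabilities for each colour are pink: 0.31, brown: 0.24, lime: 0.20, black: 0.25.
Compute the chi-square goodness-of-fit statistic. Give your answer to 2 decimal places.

Expected counts E_i = n·p_i: 130×0.31 = 40.3, 130×0.24 = 31.2, 130×0.20 = 26, 130×0.25 = 32.5.
χ² = (43−40.3)²/40.3 + (42−31.2)²/31.2 + (16−26)²/26 + (29−32.5)²/32.5
   = 0.181 + 3.738 + 3.846 + 0.377
Sum = 8.14

8.14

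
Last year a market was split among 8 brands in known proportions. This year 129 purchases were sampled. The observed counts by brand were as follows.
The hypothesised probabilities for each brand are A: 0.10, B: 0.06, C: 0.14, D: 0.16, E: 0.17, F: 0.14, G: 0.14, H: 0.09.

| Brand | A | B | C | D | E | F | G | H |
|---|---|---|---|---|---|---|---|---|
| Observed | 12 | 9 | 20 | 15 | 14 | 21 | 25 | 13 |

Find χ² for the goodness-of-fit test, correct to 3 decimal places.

8.197

Expected counts E_i = n·p_i: 129×0.10 = 12.9, 129×0.06 = 7.74, 129×0.14 = 18.06, 129×0.16 = 20.64, 129×0.17 = 21.93, 129×0.14 = 18.06, 129×0.14 = 18.06, 129×0.09 = 11.61.
A: (12 − 12.9)²/12.9 = 0.81/12.9 = 0.0628
B: (9 − 7.74)²/7.74 = 1.5876/7.74 = 0.2051
C: (20 − 18.06)²/18.06 = 3.7636/18.06 = 0.2084
D: (15 − 20.64)²/20.64 = 31.8096/20.64 = 1.5412
E: (14 − 21.93)²/21.93 = 62.8849/21.93 = 2.8675
F: (21 − 18.06)²/18.06 = 8.6436/18.06 = 0.4786
G: (25 − 18.06)²/18.06 = 48.1636/18.06 = 2.6669
H: (13 − 11.61)²/11.61 = 1.9321/11.61 = 0.1664
Sum = 8.197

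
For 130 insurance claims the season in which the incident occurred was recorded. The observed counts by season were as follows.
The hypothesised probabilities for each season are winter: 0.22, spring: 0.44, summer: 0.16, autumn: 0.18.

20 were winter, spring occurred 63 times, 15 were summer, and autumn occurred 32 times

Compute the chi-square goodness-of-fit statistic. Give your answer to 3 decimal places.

Expected counts E_i = n·p_i: 130×0.22 = 28.6, 130×0.44 = 57.2, 130×0.16 = 20.8, 130×0.18 = 23.4.
winter: (20 − 28.6)²/28.6 = 73.96/28.6 = 2.5860
spring: (63 − 57.2)²/57.2 = 33.64/57.2 = 0.5881
summer: (15 − 20.8)²/20.8 = 33.64/20.8 = 1.6173
autumn: (32 − 23.4)²/23.4 = 73.96/23.4 = 3.1607
Sum = 7.952

7.952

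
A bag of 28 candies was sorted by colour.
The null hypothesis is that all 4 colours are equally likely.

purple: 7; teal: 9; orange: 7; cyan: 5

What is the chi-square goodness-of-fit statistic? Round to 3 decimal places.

1.143

Expected count for each of the 4 categories: 28/4 = 7.
cat         O        E   (O−E)²/E
purple      7        7     0.0000
teal        9        7     0.5714
orange      7        7     0.0000
cyan        5        7     0.5714
Sum = 1.143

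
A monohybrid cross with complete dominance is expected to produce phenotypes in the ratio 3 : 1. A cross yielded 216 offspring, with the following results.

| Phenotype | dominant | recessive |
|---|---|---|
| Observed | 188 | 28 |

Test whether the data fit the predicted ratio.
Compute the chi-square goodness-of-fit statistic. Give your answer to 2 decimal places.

16.69

Ratio total = 4. Expected counts: 216×3/4 = 162, 216×1/4 = 54.
cat            O        E   (O−E)²/E
dominant     188      162      4.173
recessive     28       54     12.519
Sum = 16.69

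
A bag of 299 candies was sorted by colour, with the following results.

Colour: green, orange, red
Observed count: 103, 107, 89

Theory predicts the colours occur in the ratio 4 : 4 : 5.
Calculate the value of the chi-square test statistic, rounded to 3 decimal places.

Ratio total = 13. Expected counts: 299×4/13 = 92, 299×4/13 = 92, 299×5/13 = 115.
χ² = (103−92)²/92 + (107−92)²/92 + (89−115)²/115
   = 1.3152 + 2.4457 + 5.8783
Sum = 9.639

9.639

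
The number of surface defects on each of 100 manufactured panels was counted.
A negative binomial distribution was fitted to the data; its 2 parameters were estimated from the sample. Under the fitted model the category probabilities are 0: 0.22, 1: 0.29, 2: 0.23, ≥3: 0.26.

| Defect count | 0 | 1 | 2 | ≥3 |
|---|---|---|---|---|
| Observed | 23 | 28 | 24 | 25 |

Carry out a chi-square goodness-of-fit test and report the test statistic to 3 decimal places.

Expected counts E_i = n·p_i: 100×0.22 = 22, 100×0.29 = 29, 100×0.23 = 23, 100×0.26 = 26.
χ² = (23−22)²/22 + (28−29)²/29 + (24−23)²/23 + (25−26)²/26
   = 0.0455 + 0.0345 + 0.0435 + 0.0385
Sum = 0.162

0.162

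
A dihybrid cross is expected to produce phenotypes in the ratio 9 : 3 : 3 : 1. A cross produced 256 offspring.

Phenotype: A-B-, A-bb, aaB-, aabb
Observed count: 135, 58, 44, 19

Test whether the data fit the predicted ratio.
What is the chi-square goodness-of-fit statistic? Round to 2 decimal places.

Ratio total = 16. Expected counts: 256×9/16 = 144, 256×3/16 = 48, 256×3/16 = 48, 256×1/16 = 16.
A-B-: (135 − 144)²/144 = 81/144 = 0.563
A-bb: (58 − 48)²/48 = 100/48 = 2.083
aaB-: (44 − 48)²/48 = 16/48 = 0.333
aabb: (19 − 16)²/16 = 9/16 = 0.563
Sum = 3.54

3.54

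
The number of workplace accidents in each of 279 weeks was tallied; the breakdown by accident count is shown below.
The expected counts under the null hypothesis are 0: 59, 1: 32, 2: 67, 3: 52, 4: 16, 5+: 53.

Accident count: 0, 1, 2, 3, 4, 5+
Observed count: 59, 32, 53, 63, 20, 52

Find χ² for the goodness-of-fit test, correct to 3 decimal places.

6.271

cat         O        E   (O−E)²/E
0          59       59     0.0000
1          32       32     0.0000
2          53       67     2.9254
3          63       52     2.3269
4          20       16     1.0000
5+         52       53     0.0189
Sum = 6.271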